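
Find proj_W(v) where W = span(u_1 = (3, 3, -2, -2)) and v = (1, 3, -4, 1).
proj_W(v) = (27/13, 27/13, -18/13, -18/13)

Set up U = [u_1 | ... | u_1] ∈ R^(4×1). The projector onto W = col(U) is P = U (U^T U)^(-1) U^T.
Compute U^T U =
  [26],
and U^T v = (18).
Solve U^T U · c = U^T v for the coefficients: c = (9/13). The projection is proj_W(v) = U c.
Check: (v - proj_W(v)) · u_1 = 0  (should be 0).
Result: proj_W(v) = (27/13, 27/13, -18/13, -18/13).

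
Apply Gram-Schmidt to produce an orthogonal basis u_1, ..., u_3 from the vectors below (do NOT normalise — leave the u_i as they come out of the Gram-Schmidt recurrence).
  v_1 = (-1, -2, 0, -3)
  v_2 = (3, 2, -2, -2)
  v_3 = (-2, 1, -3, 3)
Orthogonal basis:
  u_1 = (-1, -2, 0, -3)
  u_2 = (41/14, 13/7, -2, -31/14)
  u_3 = (-584/293, 37/293, -1009/293, 170/293)

Apply the Gram-Schmidt recurrence
  u_1 = v_1
  u_i = v_i − Σ_{j<i} ((v_i · u_j) / (u_j · u_j)) · u_j.

Step by step this gives:
  u_1 = (-1, -2, 0, -3)
  u_2 = (41/14, 13/7, -2, -31/14)
  u_3 = (-584/293, 37/293, -1009/293, 170/293)

Orthogonality check:
  u_2 · u_1 = 0 (should be 0)
  u_3 · u_1 = 0 (should be 0)
  u_3 · u_2 = 0 (should be 0)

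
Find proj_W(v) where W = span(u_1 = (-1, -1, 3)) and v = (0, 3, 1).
proj_W(v) = (0, 0, 0)

Set up U = [u_1 | ... | u_1] ∈ R^(3×1). The projector onto W = col(U) is P = U (U^T U)^(-1) U^T.
Compute U^T U =
  [11],
and U^T v = (0).
Solve U^T U · c = U^T v for the coefficients: c = (0). The projection is proj_W(v) = U c.
Check: (v - proj_W(v)) · u_1 = 0  (should be 0).
Result: proj_W(v) = (0, 0, 0).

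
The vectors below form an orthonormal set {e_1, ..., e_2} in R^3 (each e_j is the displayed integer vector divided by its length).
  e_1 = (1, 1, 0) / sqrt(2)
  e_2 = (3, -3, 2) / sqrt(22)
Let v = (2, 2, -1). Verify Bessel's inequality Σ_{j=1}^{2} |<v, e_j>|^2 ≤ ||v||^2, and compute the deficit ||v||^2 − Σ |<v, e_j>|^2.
Σ |<v, e_j>|^2 = 90/11; ||v||^2 = 9; deficit = 9/11

Write each e_j = u_j / sqrt(<u_j, u_j>) where u_j is the displayed integer vector. Then <v, e_j> = <v, u_j> / sqrt(<u_j, u_j>), so |<v, e_j>|^2 = <v, u_j>^2 / <u_j, u_j>.
Coefficients: <v, e_1> = 4/sqrt(2), <v, e_2> = -2/sqrt(22).
Square and sum: Σ |<v, e_j>|^2 = 90/11.
Compute ||v||^2 = v·v = 9.
Deficit = 9 − 90/11 = 9/11 ≥ 0, confirming Bessel's inequality. (The deficit equals ||v − Σ <v,e_j> e_j||^2, the squared distance from v to span{e_j}.)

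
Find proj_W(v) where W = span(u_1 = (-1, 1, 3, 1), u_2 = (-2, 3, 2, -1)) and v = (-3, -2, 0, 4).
proj_W(v) = (33/58, -41/29, 97/58, 57/29)

Set up U = [u_1 | ... | u_2] ∈ R^(4×2). The projector onto W = col(U) is P = U (U^T U)^(-1) U^T.
Compute U^T U =
  [12, 10]
  [10, 18],
and U^T v = (5, -4).
Solve U^T U · c = U^T v for the coefficients: c = (65/58, -49/58). The projection is proj_W(v) = U c.
Check: (v - proj_W(v)) · u_1 = 0  (should be 0).
Check: (v - proj_W(v)) · u_2 = 0  (should be 0).
Result: proj_W(v) = (33/58, -41/29, 97/58, 57/29).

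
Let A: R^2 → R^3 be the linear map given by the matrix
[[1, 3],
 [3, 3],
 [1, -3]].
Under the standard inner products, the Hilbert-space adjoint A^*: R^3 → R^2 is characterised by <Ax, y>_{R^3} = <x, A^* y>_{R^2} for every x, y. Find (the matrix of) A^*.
A^* = A^T =
[[1, 3, 1],
 [3, 3, -3]]

For real matrices with standard dot products, the defining identity <Ax, y> = <x, A^* y> gives (Ax)^T y = x^T (A^*) y, i.e. x^T A^T y = x^T (A^*) y. Since this holds for all x, y, we must have A^* = A^T. Therefore
A^* =
[[1, 3, 1],
 [3, 3, -3]].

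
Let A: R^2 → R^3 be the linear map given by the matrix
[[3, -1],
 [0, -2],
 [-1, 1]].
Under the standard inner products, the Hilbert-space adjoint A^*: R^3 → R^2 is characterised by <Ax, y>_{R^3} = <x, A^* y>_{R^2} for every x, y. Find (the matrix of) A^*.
A^* = A^T =
[[3, 0, -1],
 [-1, -2, 1]]

For real matrices with standard dot products, the defining identity <Ax, y> = <x, A^* y> gives (Ax)^T y = x^T (A^*) y, i.e. x^T A^T y = x^T (A^*) y. Since this holds for all x, y, we must have A^* = A^T. Therefore
A^* =
[[3, 0, -1],
 [-1, -2, 1]].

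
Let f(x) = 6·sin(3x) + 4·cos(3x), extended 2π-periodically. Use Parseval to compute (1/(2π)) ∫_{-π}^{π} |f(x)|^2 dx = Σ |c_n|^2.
Σ |c_n|^2 = 26

Expand |f|^2 and use orthogonality of {sin(nx), cos(mx)} on [-π, π]:
  ∫_{-π}^{π} sin(nx)^2 dx = π, ∫ cos(mx)^2 dx = π, and cross terms integrate to 0.
So ∫_{-π}^{π} f(x)^2 dx = 6^2 · π + 4^2 · π = (36 + 16)π.
Divide by 2π: (36 + 16)/2 = 26.
By Parseval, this equals Σ |c_n|^2.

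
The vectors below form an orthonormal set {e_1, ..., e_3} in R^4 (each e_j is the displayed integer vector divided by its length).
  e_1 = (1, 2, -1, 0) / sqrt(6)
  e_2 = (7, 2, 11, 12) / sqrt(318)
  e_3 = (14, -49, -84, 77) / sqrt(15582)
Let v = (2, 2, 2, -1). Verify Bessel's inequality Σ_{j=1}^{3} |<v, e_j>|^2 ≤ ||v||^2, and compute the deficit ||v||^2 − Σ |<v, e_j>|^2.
Σ |<v, e_j>|^2 = 23/2; ||v||^2 = 13; deficit = 3/2

Write each e_j = u_j / sqrt(<u_j, u_j>) where u_j is the displayed integer vector. Then <v, e_j> = <v, u_j> / sqrt(<u_j, u_j>), so |<v, e_j>|^2 = <v, u_j>^2 / <u_j, u_j>.
Coefficients: <v, e_1> = 4/sqrt(6), <v, e_2> = 28/sqrt(318), <v, e_3> = -315/sqrt(15582).
Square and sum: Σ |<v, e_j>|^2 = 23/2.
Compute ||v||^2 = v·v = 13.
Deficit = 13 − 23/2 = 3/2 ≥ 0, confirming Bessel's inequality. (The deficit equals ||v − Σ <v,e_j> e_j||^2, the squared distance from v to span{e_j}.)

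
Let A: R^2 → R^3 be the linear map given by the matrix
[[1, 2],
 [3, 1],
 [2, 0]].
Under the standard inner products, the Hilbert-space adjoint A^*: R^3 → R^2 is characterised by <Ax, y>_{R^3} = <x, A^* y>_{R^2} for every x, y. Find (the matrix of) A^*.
A^* = A^T =
[[1, 3, 2],
 [2, 1, 0]]

For real matrices with standard dot products, the defining identity <Ax, y> = <x, A^* y> gives (Ax)^T y = x^T (A^*) y, i.e. x^T A^T y = x^T (A^*) y. Since this holds for all x, y, we must have A^* = A^T. Therefore
A^* =
[[1, 3, 2],
 [2, 1, 0]].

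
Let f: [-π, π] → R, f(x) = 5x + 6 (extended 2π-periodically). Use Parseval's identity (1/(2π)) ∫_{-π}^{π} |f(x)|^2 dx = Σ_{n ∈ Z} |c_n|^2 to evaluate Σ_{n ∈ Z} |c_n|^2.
Σ |c_n|^2 = 25π^2/3 + 36

Expand and integrate term by term over [-π, π]:
  ∫ (5x)^2 dx = 25·(2π^3/3); ∫ 2·5·(6)·x dx = 0 (odd integrand); ∫ 6^2 dx = 36·2π.
So (1/(2π)) ∫_{-π}^{π} (5x + 6)^2 dx = 25π^2/3 + 36 = 25π^2/3 + 36.
Parseval ⇒ Σ |c_n|^2 = 25π^2/3 + 36.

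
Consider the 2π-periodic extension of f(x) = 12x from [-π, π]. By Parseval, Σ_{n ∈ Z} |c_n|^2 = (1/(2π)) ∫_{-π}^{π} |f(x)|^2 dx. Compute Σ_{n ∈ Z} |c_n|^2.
Σ |c_n|^2 = 48π^2

Expand and integrate term by term over [-π, π]:
  ∫ (12x)^2 dx = 144·(2π^3/3); ∫ 2·12·(0)·x dx = 0 (odd integrand); ∫ 0^2 dx = 0·2π.
So (1/(2π)) ∫_{-π}^{π} (12x)^2 dx = 144π^2/3 + 0 = 48π^2.
Parseval ⇒ Σ |c_n|^2 = 48π^2.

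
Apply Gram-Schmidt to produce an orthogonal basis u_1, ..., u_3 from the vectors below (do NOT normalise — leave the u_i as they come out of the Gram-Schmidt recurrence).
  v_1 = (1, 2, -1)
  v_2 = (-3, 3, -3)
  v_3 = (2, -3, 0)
Orthogonal basis:
  u_1 = (1, 2, -1)
  u_2 = (-4, 1, -2)
  u_3 = (4/7, -8/7, -12/7)

Apply the Gram-Schmidt recurrence
  u_1 = v_1
  u_i = v_i − Σ_{j<i} ((v_i · u_j) / (u_j · u_j)) · u_j.

Step by step this gives:
  u_1 = (1, 2, -1)
  u_2 = (-4, 1, -2)
  u_3 = (4/7, -8/7, -12/7)

Orthogonality check:
  u_2 · u_1 = 0 (should be 0)
  u_3 · u_1 = 0 (should be 0)
  u_3 · u_2 = 0 (should be 0)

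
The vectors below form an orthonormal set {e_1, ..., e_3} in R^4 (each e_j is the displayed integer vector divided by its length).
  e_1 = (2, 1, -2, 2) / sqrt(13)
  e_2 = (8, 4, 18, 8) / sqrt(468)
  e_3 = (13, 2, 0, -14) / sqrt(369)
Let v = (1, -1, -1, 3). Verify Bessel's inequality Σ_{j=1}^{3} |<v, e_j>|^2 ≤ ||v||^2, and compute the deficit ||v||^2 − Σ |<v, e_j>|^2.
Σ |<v, e_j>|^2 = 371/41; ||v||^2 = 12; deficit = 121/41

Write each e_j = u_j / sqrt(<u_j, u_j>) where u_j is the displayed integer vector. Then <v, e_j> = <v, u_j> / sqrt(<u_j, u_j>), so |<v, e_j>|^2 = <v, u_j>^2 / <u_j, u_j>.
Coefficients: <v, e_1> = 9/sqrt(13), <v, e_2> = 10/sqrt(468), <v, e_3> = -31/sqrt(369).
Square and sum: Σ |<v, e_j>|^2 = 371/41.
Compute ||v||^2 = v·v = 12.
Deficit = 12 − 371/41 = 121/41 ≥ 0, confirming Bessel's inequality. (The deficit equals ||v − Σ <v,e_j> e_j||^2, the squared distance from v to span{e_j}.)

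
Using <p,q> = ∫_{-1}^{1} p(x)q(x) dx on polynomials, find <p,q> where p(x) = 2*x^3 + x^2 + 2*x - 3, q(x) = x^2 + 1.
<p,q> = -104/15

Expand the product: p(x)·q(x) = 2*x^5 + x^4 + 4*x^3 - 2*x^2 + 2*x - 3.
∫_{-1}^{1} of each monomial x^k gives [2/(k+1) if k even, 0 if k odd]. Integrating term-by-term (or equivalently evaluating the antiderivative F(x) = x^6/3 + x^5/5 + x^4 - 2*x^3/3 + x^2 - 3*x at the endpoints):
  F(1) − F(−1) = -17/15 − (29/5) = -104/15.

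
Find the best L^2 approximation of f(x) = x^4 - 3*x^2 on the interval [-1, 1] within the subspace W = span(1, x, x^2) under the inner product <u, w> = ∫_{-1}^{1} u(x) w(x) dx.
g(x) = -15*x^2/7 - 3/35

The best approximation g ∈ W is the orthogonal projection of f onto W. Writing g = a_0 + a_1 x + a_2 x^2, the coefficients solve the normal equations G · a = b where
  G_{ij} = <φ_i, φ_j> and b_i = <f, φ_i>, with φ_0 = 1, φ_1 = x, φ_2 = x^2.
G =
  [2, 0, 2/3]
  [0, 2/3, 0]
  [2/3, 0, 2/5],
b = (-8/5, 0, -32/35).
Solving gives a_0 = -3/35, a_1 = 0, a_2 = -15/7, so
  g(x) = -15*x^2/7 - 3/35.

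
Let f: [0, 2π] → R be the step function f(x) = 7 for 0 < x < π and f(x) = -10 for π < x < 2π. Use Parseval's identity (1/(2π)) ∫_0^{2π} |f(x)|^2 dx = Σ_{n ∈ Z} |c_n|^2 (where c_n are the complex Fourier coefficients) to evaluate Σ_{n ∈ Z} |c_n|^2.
Σ |c_n|^2 = 149/2

Parseval equates the L^2 energy of f (normalised by 1/(2π)) with the ℓ^2 sum of its Fourier coefficients: (1/(2π)) ∫_0^{2π} |f|^2 = Σ |c_n|^2.
Compute the left side: (1/(2π)) [∫_0^π 7^2 dx + ∫_π^{2π} (-10)^2 dx] = (1/(2π)) · (49π + 100π) = (49 + 100)/2 = 149/2.
So Σ_{n ∈ Z} |c_n|^2 = 149/2.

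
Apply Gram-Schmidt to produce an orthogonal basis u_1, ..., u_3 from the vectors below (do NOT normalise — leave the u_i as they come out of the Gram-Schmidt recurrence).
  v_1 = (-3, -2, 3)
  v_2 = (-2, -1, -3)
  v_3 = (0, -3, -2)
Orthogonal basis:
  u_1 = (-3, -2, 3)
  u_2 = (-47/22, -12/11, -63/22)
  u_3 = (423/307, -705/307, -47/307)

Apply the Gram-Schmidt recurrence
  u_1 = v_1
  u_i = v_i − Σ_{j<i} ((v_i · u_j) / (u_j · u_j)) · u_j.

Step by step this gives:
  u_1 = (-3, -2, 3)
  u_2 = (-47/22, -12/11, -63/22)
  u_3 = (423/307, -705/307, -47/307)

Orthogonality check:
  u_2 · u_1 = 0 (should be 0)
  u_3 · u_1 = 0 (should be 0)
  u_3 · u_2 = 0 (should be 0)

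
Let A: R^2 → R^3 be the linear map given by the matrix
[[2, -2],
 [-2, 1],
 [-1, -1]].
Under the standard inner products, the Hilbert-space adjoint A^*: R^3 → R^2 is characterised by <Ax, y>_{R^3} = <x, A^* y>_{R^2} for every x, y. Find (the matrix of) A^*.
A^* = A^T =
[[2, -2, -1],
 [-2, 1, -1]]

For real matrices with standard dot products, the defining identity <Ax, y> = <x, A^* y> gives (Ax)^T y = x^T (A^*) y, i.e. x^T A^T y = x^T (A^*) y. Since this holds for all x, y, we must have A^* = A^T. Therefore
A^* =
[[2, -2, -1],
 [-2, 1, -1]].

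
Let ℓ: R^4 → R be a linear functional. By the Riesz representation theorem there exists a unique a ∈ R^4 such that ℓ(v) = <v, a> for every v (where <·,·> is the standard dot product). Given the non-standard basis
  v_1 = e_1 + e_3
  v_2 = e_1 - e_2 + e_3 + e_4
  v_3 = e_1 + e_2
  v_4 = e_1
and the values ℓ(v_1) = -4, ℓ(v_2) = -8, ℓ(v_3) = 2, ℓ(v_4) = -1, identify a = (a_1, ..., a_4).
a = (-1, 3, -3, -1)

Write a = (a_1, ..., a_4) in the standard basis. For each basis vector v_i, ℓ(v_i) = <v_i, a> is a linear equation in the a_j's. Collect the n equations into a matrix system V a = ℓ, where row i of V is v_i (expressed in the standard basis). Since V is invertible (lower-triangular with 1s on the diagonal, up to permutation), solve by back-substitution:
  V =
[[1, 0, 1, 0],
 [1, -1, 1, 1],
 [1, 1, 0, 0],
 [1, 0, 0, 0]]
  V a = (-4, -8, 2, -1)
Solving gives a = (-1, 3, -3, -1).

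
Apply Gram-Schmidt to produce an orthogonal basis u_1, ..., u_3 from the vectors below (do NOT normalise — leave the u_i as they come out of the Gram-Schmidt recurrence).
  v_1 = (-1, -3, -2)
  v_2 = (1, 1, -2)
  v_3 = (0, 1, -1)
Orthogonal basis:
  u_1 = (-1, -3, -2)
  u_2 = (1, 1, -2)
  u_3 = (-4/7, 2/7, -1/7)

Apply the Gram-Schmidt recurrence
  u_1 = v_1
  u_i = v_i − Σ_{j<i} ((v_i · u_j) / (u_j · u_j)) · u_j.

Step by step this gives:
  u_1 = (-1, -3, -2)
  u_2 = (1, 1, -2)
  u_3 = (-4/7, 2/7, -1/7)

Orthogonality check:
  u_2 · u_1 = 0 (should be 0)
  u_3 · u_1 = 0 (should be 0)
  u_3 · u_2 = 0 (should be 0)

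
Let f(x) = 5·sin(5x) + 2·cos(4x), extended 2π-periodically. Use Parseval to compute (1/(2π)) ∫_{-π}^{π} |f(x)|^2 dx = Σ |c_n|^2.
Σ |c_n|^2 = 29/2

Expand |f|^2 and use orthogonality of {sin(nx), cos(mx)} on [-π, π]:
  ∫_{-π}^{π} sin(nx)^2 dx = π, ∫ cos(mx)^2 dx = π, and cross terms integrate to 0.
So ∫_{-π}^{π} f(x)^2 dx = 5^2 · π + 2^2 · π = (25 + 4)π.
Divide by 2π: (25 + 4)/2 = 29/2.
By Parseval, this equals Σ |c_n|^2.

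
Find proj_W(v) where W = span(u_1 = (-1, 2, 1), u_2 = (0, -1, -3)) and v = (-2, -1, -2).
proj_W(v) = (-3/7, -2/35, -81/35)

Set up U = [u_1 | ... | u_2] ∈ R^(3×2). The projector onto W = col(U) is P = U (U^T U)^(-1) U^T.
Compute U^T U =
  [6, -5]
  [-5, 10],
and U^T v = (-2, 7).
Solve U^T U · c = U^T v for the coefficients: c = (3/7, 32/35). The projection is proj_W(v) = U c.
Check: (v - proj_W(v)) · u_1 = 0  (should be 0).
Check: (v - proj_W(v)) · u_2 = 0  (should be 0).
Result: proj_W(v) = (-3/7, -2/35, -81/35).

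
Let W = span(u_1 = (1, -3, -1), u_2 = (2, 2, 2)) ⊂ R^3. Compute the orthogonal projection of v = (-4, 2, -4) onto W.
proj_W(v) = (-5, 1, -2)

Set up U = [u_1 | ... | u_2] ∈ R^(3×2). The projector onto W = col(U) is P = U (U^T U)^(-1) U^T.
Compute U^T U =
  [11, -6]
  [-6, 12],
and U^T v = (-6, -12).
Solve U^T U · c = U^T v for the coefficients: c = (-3/2, -7/4). The projection is proj_W(v) = U c.
Check: (v - proj_W(v)) · u_1 = 0  (should be 0).
Check: (v - proj_W(v)) · u_2 = 0  (should be 0).
Result: proj_W(v) = (-5, 1, -2).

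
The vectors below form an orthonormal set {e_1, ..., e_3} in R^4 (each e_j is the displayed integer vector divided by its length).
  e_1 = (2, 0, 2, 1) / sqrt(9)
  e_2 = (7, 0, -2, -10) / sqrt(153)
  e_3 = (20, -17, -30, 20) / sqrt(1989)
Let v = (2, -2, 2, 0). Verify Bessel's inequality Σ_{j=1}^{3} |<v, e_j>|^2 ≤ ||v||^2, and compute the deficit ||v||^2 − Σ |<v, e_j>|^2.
Σ |<v, e_j>|^2 = 920/117; ||v||^2 = 12; deficit = 484/117

Write each e_j = u_j / sqrt(<u_j, u_j>) where u_j is the displayed integer vector. Then <v, e_j> = <v, u_j> / sqrt(<u_j, u_j>), so |<v, e_j>|^2 = <v, u_j>^2 / <u_j, u_j>.
Coefficients: <v, e_1> = 8/sqrt(9), <v, e_2> = 10/sqrt(153), <v, e_3> = 14/sqrt(1989).
Square and sum: Σ |<v, e_j>|^2 = 920/117.
Compute ||v||^2 = v·v = 12.
Deficit = 12 − 920/117 = 484/117 ≥ 0, confirming Bessel's inequality. (The deficit equals ||v − Σ <v,e_j> e_j||^2, the squared distance from v to span{e_j}.)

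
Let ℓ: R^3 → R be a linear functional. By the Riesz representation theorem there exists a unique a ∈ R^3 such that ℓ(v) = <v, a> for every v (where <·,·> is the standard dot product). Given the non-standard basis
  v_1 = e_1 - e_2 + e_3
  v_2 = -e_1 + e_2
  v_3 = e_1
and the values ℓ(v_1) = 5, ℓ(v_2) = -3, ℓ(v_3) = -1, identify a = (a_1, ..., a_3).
a = (-1, -4, 2)

Write a = (a_1, ..., a_3) in the standard basis. For each basis vector v_i, ℓ(v_i) = <v_i, a> is a linear equation in the a_j's. Collect the n equations into a matrix system V a = ℓ, where row i of V is v_i (expressed in the standard basis). Since V is invertible (lower-triangular with 1s on the diagonal, up to permutation), solve by back-substitution:
  V =
[[1, -1, 1],
 [-1, 1, 0],
 [1, 0, 0]]
  V a = (5, -3, -1)
Solving gives a = (-1, -4, 2).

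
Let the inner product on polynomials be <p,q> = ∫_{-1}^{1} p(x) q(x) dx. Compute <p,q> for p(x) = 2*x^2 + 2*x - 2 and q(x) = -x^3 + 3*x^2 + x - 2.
<p,q> = 64/15

Expand the product: p(x)·q(x) = -2*x^5 + 4*x^4 + 10*x^3 - 8*x^2 - 6*x + 4.
∫_{-1}^{1} of each monomial x^k gives [2/(k+1) if k even, 0 if k odd]. Integrating term-by-term (or equivalently evaluating the antiderivative F(x) = -x^6/3 + 4*x^5/5 + 5*x^4/2 - 8*x^3/3 - 3*x^2 + 4*x at the endpoints):
  F(1) − F(−1) = 13/10 − (-89/30) = 64/15.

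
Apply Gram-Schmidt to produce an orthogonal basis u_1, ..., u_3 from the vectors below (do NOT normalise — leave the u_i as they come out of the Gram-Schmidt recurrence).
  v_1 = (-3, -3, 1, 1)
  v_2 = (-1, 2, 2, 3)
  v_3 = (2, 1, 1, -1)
Orthogonal basis:
  u_1 = (-3, -3, 1, 1)
  u_2 = (-7/10, 23/10, 19/10, 29/10)
  u_3 = (115/178, -30/89, 130/89, -95/178)

Apply the Gram-Schmidt recurrence
  u_1 = v_1
  u_i = v_i − Σ_{j<i} ((v_i · u_j) / (u_j · u_j)) · u_j.

Step by step this gives:
  u_1 = (-3, -3, 1, 1)
  u_2 = (-7/10, 23/10, 19/10, 29/10)
  u_3 = (115/178, -30/89, 130/89, -95/178)

Orthogonality check:
  u_2 · u_1 = 0 (should be 0)
  u_3 · u_1 = 0 (should be 0)
  u_3 · u_2 = 0 (should be 0)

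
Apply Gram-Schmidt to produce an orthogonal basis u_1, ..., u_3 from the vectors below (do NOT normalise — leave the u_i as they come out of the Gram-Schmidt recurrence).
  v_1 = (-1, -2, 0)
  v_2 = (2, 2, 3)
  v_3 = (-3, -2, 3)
Orthogonal basis:
  u_1 = (-1, -2, 0)
  u_2 = (4/5, -2/5, 3)
  u_3 = (-108/49, 54/49, 36/49)

Apply the Gram-Schmidt recurrence
  u_1 = v_1
  u_i = v_i − Σ_{j<i} ((v_i · u_j) / (u_j · u_j)) · u_j.

Step by step this gives:
  u_1 = (-1, -2, 0)
  u_2 = (4/5, -2/5, 3)
  u_3 = (-108/49, 54/49, 36/49)

Orthogonality check:
  u_2 · u_1 = 0 (should be 0)
  u_3 · u_1 = 0 (should be 0)
  u_3 · u_2 = 0 (should be 0)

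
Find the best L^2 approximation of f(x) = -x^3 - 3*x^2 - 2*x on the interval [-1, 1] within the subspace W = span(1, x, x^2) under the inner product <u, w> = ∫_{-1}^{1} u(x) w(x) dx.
g(x) = -3*x^2 - 13*x/5

The best approximation g ∈ W is the orthogonal projection of f onto W. Writing g = a_0 + a_1 x + a_2 x^2, the coefficients solve the normal equations G · a = b where
  G_{ij} = <φ_i, φ_j> and b_i = <f, φ_i>, with φ_0 = 1, φ_1 = x, φ_2 = x^2.
G =
  [2, 0, 2/3]
  [0, 2/3, 0]
  [2/3, 0, 2/5],
b = (-2, -26/15, -6/5).
Solving gives a_0 = 0, a_1 = -13/5, a_2 = -3, so
  g(x) = -3*x^2 - 13*x/5.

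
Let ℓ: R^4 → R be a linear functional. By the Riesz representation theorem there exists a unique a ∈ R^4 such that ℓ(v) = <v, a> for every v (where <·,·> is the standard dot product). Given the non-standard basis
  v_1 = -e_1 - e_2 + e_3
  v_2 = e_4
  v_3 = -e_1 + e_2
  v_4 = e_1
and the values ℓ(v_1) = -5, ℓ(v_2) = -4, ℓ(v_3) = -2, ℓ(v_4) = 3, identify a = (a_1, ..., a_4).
a = (3, 1, -1, -4)

Write a = (a_1, ..., a_4) in the standard basis. For each basis vector v_i, ℓ(v_i) = <v_i, a> is a linear equation in the a_j's. Collect the n equations into a matrix system V a = ℓ, where row i of V is v_i (expressed in the standard basis). Since V is invertible (lower-triangular with 1s on the diagonal, up to permutation), solve by back-substitution:
  V =
[[-1, -1, 1, 0],
 [0, 0, 0, 1],
 [-1, 1, 0, 0],
 [1, 0, 0, 0]]
  V a = (-5, -4, -2, 3)
Solving gives a = (3, 1, -1, -4).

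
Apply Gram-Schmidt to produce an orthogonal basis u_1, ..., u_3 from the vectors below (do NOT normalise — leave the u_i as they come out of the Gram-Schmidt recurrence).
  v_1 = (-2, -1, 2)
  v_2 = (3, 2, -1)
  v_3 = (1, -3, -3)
Orthogonal basis:
  u_1 = (-2, -1, 2)
  u_2 = (7/9, 8/9, 11/9)
  u_3 = (18/13, -24/13, 6/13)

Apply the Gram-Schmidt recurrence
  u_1 = v_1
  u_i = v_i − Σ_{j<i} ((v_i · u_j) / (u_j · u_j)) · u_j.

Step by step this gives:
  u_1 = (-2, -1, 2)
  u_2 = (7/9, 8/9, 11/9)
  u_3 = (18/13, -24/13, 6/13)

Orthogonality check:
  u_2 · u_1 = 0 (should be 0)
  u_3 · u_1 = 0 (should be 0)
  u_3 · u_2 = 0 (should be 0)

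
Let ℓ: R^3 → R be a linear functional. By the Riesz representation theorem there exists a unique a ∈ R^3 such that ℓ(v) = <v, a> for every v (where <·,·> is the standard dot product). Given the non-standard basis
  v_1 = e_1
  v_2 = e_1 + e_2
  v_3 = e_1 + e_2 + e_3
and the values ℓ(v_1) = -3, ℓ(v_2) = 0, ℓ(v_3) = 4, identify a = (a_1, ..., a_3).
a = (-3, 3, 4)

Write a = (a_1, ..., a_3) in the standard basis. For each basis vector v_i, ℓ(v_i) = <v_i, a> is a linear equation in the a_j's. Collect the n equations into a matrix system V a = ℓ, where row i of V is v_i (expressed in the standard basis). Since V is invertible (lower-triangular with 1s on the diagonal, up to permutation), solve by back-substitution:
  V =
[[1, 0, 0],
 [1, 1, 0],
 [1, 1, 1]]
  V a = (-3, 0, 4)
Solving gives a = (-3, 3, 4).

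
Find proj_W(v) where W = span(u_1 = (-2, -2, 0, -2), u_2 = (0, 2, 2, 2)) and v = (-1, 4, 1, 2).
proj_W(v) = (1/5, 12/5, 11/5, 12/5)

Set up U = [u_1 | ... | u_2] ∈ R^(4×2). The projector onto W = col(U) is P = U (U^T U)^(-1) U^T.
Compute U^T U =
  [12, -8]
  [-8, 12],
and U^T v = (-10, 14).
Solve U^T U · c = U^T v for the coefficients: c = (-1/10, 11/10). The projection is proj_W(v) = U c.
Check: (v - proj_W(v)) · u_1 = 0  (should be 0).
Check: (v - proj_W(v)) · u_2 = 0  (should be 0).
Result: proj_W(v) = (1/5, 12/5, 11/5, 12/5).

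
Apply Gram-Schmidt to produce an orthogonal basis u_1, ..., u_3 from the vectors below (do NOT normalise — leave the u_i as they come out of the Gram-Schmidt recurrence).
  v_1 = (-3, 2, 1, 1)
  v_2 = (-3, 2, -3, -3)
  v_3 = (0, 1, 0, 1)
Orthogonal basis:
  u_1 = (-3, 2, 1, 1)
  u_2 = (-8/5, 16/15, -52/15, -52/15)
  u_3 = (6/13, 9/13, -1/2, 1/2)

Apply the Gram-Schmidt recurrence
  u_1 = v_1
  u_i = v_i − Σ_{j<i} ((v_i · u_j) / (u_j · u_j)) · u_j.

Step by step this gives:
  u_1 = (-3, 2, 1, 1)
  u_2 = (-8/5, 16/15, -52/15, -52/15)
  u_3 = (6/13, 9/13, -1/2, 1/2)

Orthogonality check:
  u_2 · u_1 = 0 (should be 0)
  u_3 · u_1 = 0 (should be 0)
  u_3 · u_2 = 0 (should be 0)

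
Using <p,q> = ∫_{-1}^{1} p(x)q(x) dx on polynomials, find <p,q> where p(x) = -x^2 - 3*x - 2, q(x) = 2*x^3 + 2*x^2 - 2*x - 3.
<p,q> = 182/15

Expand the product: p(x)·q(x) = -2*x^5 - 8*x^4 - 8*x^3 + 5*x^2 + 13*x + 6.
∫_{-1}^{1} of each monomial x^k gives [2/(k+1) if k even, 0 if k odd]. Integrating term-by-term (or equivalently evaluating the antiderivative F(x) = -x^6/3 - 8*x^5/5 - 2*x^4 + 5*x^3/3 + 13*x^2/2 + 6*x at the endpoints):
  F(1) − F(−1) = 307/30 − (-19/10) = 182/15.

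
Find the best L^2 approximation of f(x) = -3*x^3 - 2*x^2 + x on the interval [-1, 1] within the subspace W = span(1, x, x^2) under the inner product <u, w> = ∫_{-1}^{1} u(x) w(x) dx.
g(x) = -2*x^2 - 4*x/5

The best approximation g ∈ W is the orthogonal projection of f onto W. Writing g = a_0 + a_1 x + a_2 x^2, the coefficients solve the normal equations G · a = b where
  G_{ij} = <φ_i, φ_j> and b_i = <f, φ_i>, with φ_0 = 1, φ_1 = x, φ_2 = x^2.
G =
  [2, 0, 2/3]
  [0, 2/3, 0]
  [2/3, 0, 2/5],
b = (-4/3, -8/15, -4/5).
Solving gives a_0 = 0, a_1 = -4/5, a_2 = -2, so
  g(x) = -2*x^2 - 4*x/5.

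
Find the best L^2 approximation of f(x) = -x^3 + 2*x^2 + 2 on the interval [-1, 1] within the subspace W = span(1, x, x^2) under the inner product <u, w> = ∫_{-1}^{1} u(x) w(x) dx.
g(x) = 2*x^2 - 3*x/5 + 2

The best approximation g ∈ W is the orthogonal projection of f onto W. Writing g = a_0 + a_1 x + a_2 x^2, the coefficients solve the normal equations G · a = b where
  G_{ij} = <φ_i, φ_j> and b_i = <f, φ_i>, with φ_0 = 1, φ_1 = x, φ_2 = x^2.
G =
  [2, 0, 2/3]
  [0, 2/3, 0]
  [2/3, 0, 2/5],
b = (16/3, -2/5, 32/15).
Solving gives a_0 = 2, a_1 = -3/5, a_2 = 2, so
  g(x) = 2*x^2 - 3*x/5 + 2.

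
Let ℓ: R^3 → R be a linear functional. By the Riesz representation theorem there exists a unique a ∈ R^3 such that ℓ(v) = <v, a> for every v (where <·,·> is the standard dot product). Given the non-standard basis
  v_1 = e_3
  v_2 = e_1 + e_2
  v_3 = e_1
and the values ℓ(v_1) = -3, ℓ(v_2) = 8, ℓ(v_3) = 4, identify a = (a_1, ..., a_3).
a = (4, 4, -3)

Write a = (a_1, ..., a_3) in the standard basis. For each basis vector v_i, ℓ(v_i) = <v_i, a> is a linear equation in the a_j's. Collect the n equations into a matrix system V a = ℓ, where row i of V is v_i (expressed in the standard basis). Since V is invertible (lower-triangular with 1s on the diagonal, up to permutation), solve by back-substitution:
  V =
[[0, 0, 1],
 [1, 1, 0],
 [1, 0, 0]]
  V a = (-3, 8, 4)
Solving gives a = (4, 4, -3).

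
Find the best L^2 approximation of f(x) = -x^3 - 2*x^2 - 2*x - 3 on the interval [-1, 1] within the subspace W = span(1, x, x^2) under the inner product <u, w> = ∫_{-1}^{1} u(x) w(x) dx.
g(x) = -2*x^2 - 13*x/5 - 3

The best approximation g ∈ W is the orthogonal projection of f onto W. Writing g = a_0 + a_1 x + a_2 x^2, the coefficients solve the normal equations G · a = b where
  G_{ij} = <φ_i, φ_j> and b_i = <f, φ_i>, with φ_0 = 1, φ_1 = x, φ_2 = x^2.
G =
  [2, 0, 2/3]
  [0, 2/3, 0]
  [2/3, 0, 2/5],
b = (-22/3, -26/15, -14/5).
Solving gives a_0 = -3, a_1 = -13/5, a_2 = -2, so
  g(x) = -2*x^2 - 13*x/5 - 3.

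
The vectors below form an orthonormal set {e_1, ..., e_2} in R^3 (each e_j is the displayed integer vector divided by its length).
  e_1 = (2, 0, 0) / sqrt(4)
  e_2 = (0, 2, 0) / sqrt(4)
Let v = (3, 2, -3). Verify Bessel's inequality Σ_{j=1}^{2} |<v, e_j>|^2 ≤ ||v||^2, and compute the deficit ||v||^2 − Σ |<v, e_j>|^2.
Σ |<v, e_j>|^2 = 13; ||v||^2 = 22; deficit = 9

Write each e_j = u_j / sqrt(<u_j, u_j>) where u_j is the displayed integer vector. Then <v, e_j> = <v, u_j> / sqrt(<u_j, u_j>), so |<v, e_j>|^2 = <v, u_j>^2 / <u_j, u_j>.
Coefficients: <v, e_1> = 6/sqrt(4), <v, e_2> = 4/sqrt(4).
Square and sum: Σ |<v, e_j>|^2 = 13.
Compute ||v||^2 = v·v = 22.
Deficit = 22 − 13 = 9 ≥ 0, confirming Bessel's inequality. (The deficit equals ||v − Σ <v,e_j> e_j||^2, the squared distance from v to span{e_j}.)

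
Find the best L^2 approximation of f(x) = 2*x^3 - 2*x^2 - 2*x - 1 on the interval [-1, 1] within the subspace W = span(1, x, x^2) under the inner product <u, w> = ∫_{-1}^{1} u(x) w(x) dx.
g(x) = -2*x^2 - 4*x/5 - 1

The best approximation g ∈ W is the orthogonal projection of f onto W. Writing g = a_0 + a_1 x + a_2 x^2, the coefficients solve the normal equations G · a = b where
  G_{ij} = <φ_i, φ_j> and b_i = <f, φ_i>, with φ_0 = 1, φ_1 = x, φ_2 = x^2.
G =
  [2, 0, 2/3]
  [0, 2/3, 0]
  [2/3, 0, 2/5],
b = (-10/3, -8/15, -22/15).
Solving gives a_0 = -1, a_1 = -4/5, a_2 = -2, so
  g(x) = -2*x^2 - 4*x/5 - 1.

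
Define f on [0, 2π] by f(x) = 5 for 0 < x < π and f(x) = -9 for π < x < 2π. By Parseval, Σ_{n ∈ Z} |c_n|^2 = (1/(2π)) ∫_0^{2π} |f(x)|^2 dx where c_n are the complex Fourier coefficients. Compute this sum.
Σ |c_n|^2 = 53

Parseval equates the L^2 energy of f (normalised by 1/(2π)) with the ℓ^2 sum of its Fourier coefficients: (1/(2π)) ∫_0^{2π} |f|^2 = Σ |c_n|^2.
Compute the left side: (1/(2π)) [∫_0^π 5^2 dx + ∫_π^{2π} (-9)^2 dx] = (1/(2π)) · (25π + 81π) = (25 + 81)/2 = 53.
So Σ_{n ∈ Z} |c_n|^2 = 53.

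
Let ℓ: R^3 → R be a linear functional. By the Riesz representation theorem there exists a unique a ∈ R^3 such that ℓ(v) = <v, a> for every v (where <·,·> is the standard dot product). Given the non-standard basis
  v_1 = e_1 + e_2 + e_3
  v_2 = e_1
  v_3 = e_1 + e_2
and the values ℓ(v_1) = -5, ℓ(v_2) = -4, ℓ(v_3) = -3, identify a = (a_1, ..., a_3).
a = (-4, 1, -2)

Write a = (a_1, ..., a_3) in the standard basis. For each basis vector v_i, ℓ(v_i) = <v_i, a> is a linear equation in the a_j's. Collect the n equations into a matrix system V a = ℓ, where row i of V is v_i (expressed in the standard basis). Since V is invertible (lower-triangular with 1s on the diagonal, up to permutation), solve by back-substitution:
  V =
[[1, 1, 1],
 [1, 0, 0],
 [1, 1, 0]]
  V a = (-5, -4, -3)
Solving gives a = (-4, 1, -2).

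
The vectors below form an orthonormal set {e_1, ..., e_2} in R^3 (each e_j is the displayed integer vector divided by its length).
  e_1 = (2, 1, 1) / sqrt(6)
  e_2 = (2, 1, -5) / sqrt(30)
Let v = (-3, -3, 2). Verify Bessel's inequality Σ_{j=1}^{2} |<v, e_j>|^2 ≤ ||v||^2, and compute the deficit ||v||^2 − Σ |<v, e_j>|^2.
Σ |<v, e_j>|^2 = 101/5; ||v||^2 = 22; deficit = 9/5

Write each e_j = u_j / sqrt(<u_j, u_j>) where u_j is the displayed integer vector. Then <v, e_j> = <v, u_j> / sqrt(<u_j, u_j>), so |<v, e_j>|^2 = <v, u_j>^2 / <u_j, u_j>.
Coefficients: <v, e_1> = -7/sqrt(6), <v, e_2> = -19/sqrt(30).
Square and sum: Σ |<v, e_j>|^2 = 101/5.
Compute ||v||^2 = v·v = 22.
Deficit = 22 − 101/5 = 9/5 ≥ 0, confirming Bessel's inequality. (The deficit equals ||v − Σ <v,e_j> e_j||^2, the squared distance from v to span{e_j}.)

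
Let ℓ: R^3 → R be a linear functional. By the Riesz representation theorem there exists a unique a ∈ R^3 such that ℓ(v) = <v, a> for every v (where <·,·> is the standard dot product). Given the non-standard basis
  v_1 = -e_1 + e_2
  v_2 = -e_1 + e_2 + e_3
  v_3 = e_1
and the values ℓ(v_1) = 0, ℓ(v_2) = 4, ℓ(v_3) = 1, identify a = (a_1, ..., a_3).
a = (1, 1, 4)

Write a = (a_1, ..., a_3) in the standard basis. For each basis vector v_i, ℓ(v_i) = <v_i, a> is a linear equation in the a_j's. Collect the n equations into a matrix system V a = ℓ, where row i of V is v_i (expressed in the standard basis). Since V is invertible (lower-triangular with 1s on the diagonal, up to permutation), solve by back-substitution:
  V =
[[-1, 1, 0],
 [-1, 1, 1],
 [1, 0, 0]]
  V a = (0, 4, 1)
Solving gives a = (1, 1, 4).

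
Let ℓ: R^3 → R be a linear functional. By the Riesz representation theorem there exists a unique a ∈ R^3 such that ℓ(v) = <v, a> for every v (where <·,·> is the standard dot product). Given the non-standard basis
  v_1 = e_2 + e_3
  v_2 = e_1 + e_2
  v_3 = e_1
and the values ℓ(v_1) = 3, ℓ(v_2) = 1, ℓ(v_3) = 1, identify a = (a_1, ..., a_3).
a = (1, 0, 3)

Write a = (a_1, ..., a_3) in the standard basis. For each basis vector v_i, ℓ(v_i) = <v_i, a> is a linear equation in the a_j's. Collect the n equations into a matrix system V a = ℓ, where row i of V is v_i (expressed in the standard basis). Since V is invertible (lower-triangular with 1s on the diagonal, up to permutation), solve by back-substitution:
  V =
[[0, 1, 1],
 [1, 1, 0],
 [1, 0, 0]]
  V a = (3, 1, 1)
Solving gives a = (1, 0, 3).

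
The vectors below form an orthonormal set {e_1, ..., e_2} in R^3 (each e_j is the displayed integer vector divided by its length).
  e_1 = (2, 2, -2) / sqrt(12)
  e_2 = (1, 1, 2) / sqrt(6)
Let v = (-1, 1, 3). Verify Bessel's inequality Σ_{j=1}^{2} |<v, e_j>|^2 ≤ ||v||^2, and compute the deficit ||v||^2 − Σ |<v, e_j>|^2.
Σ |<v, e_j>|^2 = 9; ||v||^2 = 11; deficit = 2

Write each e_j = u_j / sqrt(<u_j, u_j>) where u_j is the displayed integer vector. Then <v, e_j> = <v, u_j> / sqrt(<u_j, u_j>), so |<v, e_j>|^2 = <v, u_j>^2 / <u_j, u_j>.
Coefficients: <v, e_1> = -6/sqrt(12), <v, e_2> = 6/sqrt(6).
Square and sum: Σ |<v, e_j>|^2 = 9.
Compute ||v||^2 = v·v = 11.
Deficit = 11 − 9 = 2 ≥ 0, confirming Bessel's inequality. (The deficit equals ||v − Σ <v,e_j> e_j||^2, the squared distance from v to span{e_j}.)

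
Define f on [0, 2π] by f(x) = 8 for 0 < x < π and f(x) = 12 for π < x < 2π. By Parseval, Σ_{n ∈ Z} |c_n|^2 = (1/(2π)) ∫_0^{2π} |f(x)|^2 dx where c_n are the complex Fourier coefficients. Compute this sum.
Σ |c_n|^2 = 104

Parseval equates the L^2 energy of f (normalised by 1/(2π)) with the ℓ^2 sum of its Fourier coefficients: (1/(2π)) ∫_0^{2π} |f|^2 = Σ |c_n|^2.
Compute the left side: (1/(2π)) [∫_0^π 8^2 dx + ∫_π^{2π} 12^2 dx] = (1/(2π)) · (64π + 144π) = (64 + 144)/2 = 104.
So Σ_{n ∈ Z} |c_n|^2 = 104.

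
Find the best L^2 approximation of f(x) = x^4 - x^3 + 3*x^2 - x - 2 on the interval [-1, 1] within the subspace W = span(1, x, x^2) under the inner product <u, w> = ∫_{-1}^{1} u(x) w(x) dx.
g(x) = 27*x^2/7 - 8*x/5 - 73/35

The best approximation g ∈ W is the orthogonal projection of f onto W. Writing g = a_0 + a_1 x + a_2 x^2, the coefficients solve the normal equations G · a = b where
  G_{ij} = <φ_i, φ_j> and b_i = <f, φ_i>, with φ_0 = 1, φ_1 = x, φ_2 = x^2.
G =
  [2, 0, 2/3]
  [0, 2/3, 0]
  [2/3, 0, 2/5],
b = (-8/5, -16/15, 16/105).
Solving gives a_0 = -73/35, a_1 = -8/5, a_2 = 27/7, so
  g(x) = 27*x^2/7 - 8*x/5 - 73/35.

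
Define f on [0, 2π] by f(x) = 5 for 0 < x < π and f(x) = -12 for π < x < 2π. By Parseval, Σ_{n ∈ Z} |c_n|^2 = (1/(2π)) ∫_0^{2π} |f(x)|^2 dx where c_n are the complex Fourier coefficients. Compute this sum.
Σ |c_n|^2 = 169/2

Parseval equates the L^2 energy of f (normalised by 1/(2π)) with the ℓ^2 sum of its Fourier coefficients: (1/(2π)) ∫_0^{2π} |f|^2 = Σ |c_n|^2.
Compute the left side: (1/(2π)) [∫_0^π 5^2 dx + ∫_π^{2π} (-12)^2 dx] = (1/(2π)) · (25π + 144π) = (25 + 144)/2 = 169/2.
So Σ_{n ∈ Z} |c_n|^2 = 169/2.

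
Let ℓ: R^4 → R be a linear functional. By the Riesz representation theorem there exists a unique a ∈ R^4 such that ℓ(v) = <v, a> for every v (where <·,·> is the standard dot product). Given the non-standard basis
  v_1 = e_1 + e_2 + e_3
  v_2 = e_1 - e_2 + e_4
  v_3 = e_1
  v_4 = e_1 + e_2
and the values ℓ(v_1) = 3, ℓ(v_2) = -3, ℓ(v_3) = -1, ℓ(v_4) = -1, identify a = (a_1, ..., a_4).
a = (-1, 0, 4, -2)

Write a = (a_1, ..., a_4) in the standard basis. For each basis vector v_i, ℓ(v_i) = <v_i, a> is a linear equation in the a_j's. Collect the n equations into a matrix system V a = ℓ, where row i of V is v_i (expressed in the standard basis). Since V is invertible (lower-triangular with 1s on the diagonal, up to permutation), solve by back-substitution:
  V =
[[1, 1, 1, 0],
 [1, -1, 0, 1],
 [1, 0, 0, 0],
 [1, 1, 0, 0]]
  V a = (3, -3, -1, -1)
Solving gives a = (-1, 0, 4, -2).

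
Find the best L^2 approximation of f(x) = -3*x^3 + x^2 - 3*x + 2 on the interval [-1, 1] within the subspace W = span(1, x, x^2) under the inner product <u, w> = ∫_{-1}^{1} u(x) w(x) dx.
g(x) = x^2 - 24*x/5 + 2

The best approximation g ∈ W is the orthogonal projection of f onto W. Writing g = a_0 + a_1 x + a_2 x^2, the coefficients solve the normal equations G · a = b where
  G_{ij} = <φ_i, φ_j> and b_i = <f, φ_i>, with φ_0 = 1, φ_1 = x, φ_2 = x^2.
G =
  [2, 0, 2/3]
  [0, 2/3, 0]
  [2/3, 0, 2/5],
b = (14/3, -16/5, 26/15).
Solving gives a_0 = 2, a_1 = -24/5, a_2 = 1, so
  g(x) = x^2 - 24*x/5 + 2.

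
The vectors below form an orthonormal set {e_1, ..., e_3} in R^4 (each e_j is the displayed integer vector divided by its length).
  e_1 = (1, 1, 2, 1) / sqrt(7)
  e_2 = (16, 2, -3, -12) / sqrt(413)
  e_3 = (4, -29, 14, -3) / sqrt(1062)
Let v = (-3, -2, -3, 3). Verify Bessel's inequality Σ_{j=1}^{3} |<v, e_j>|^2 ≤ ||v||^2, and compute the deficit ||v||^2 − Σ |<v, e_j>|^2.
Σ |<v, e_j>|^2 = 437/18; ||v||^2 = 31; deficit = 121/18

Write each e_j = u_j / sqrt(<u_j, u_j>) where u_j is the displayed integer vector. Then <v, e_j> = <v, u_j> / sqrt(<u_j, u_j>), so |<v, e_j>|^2 = <v, u_j>^2 / <u_j, u_j>.
Coefficients: <v, e_1> = -8/sqrt(7), <v, e_2> = -79/sqrt(413), <v, e_3> = -5/sqrt(1062).
Square and sum: Σ |<v, e_j>|^2 = 437/18.
Compute ||v||^2 = v·v = 31.
Deficit = 31 − 437/18 = 121/18 ≥ 0, confirming Bessel's inequality. (The deficit equals ||v − Σ <v,e_j> e_j||^2, the squared distance from v to span{e_j}.)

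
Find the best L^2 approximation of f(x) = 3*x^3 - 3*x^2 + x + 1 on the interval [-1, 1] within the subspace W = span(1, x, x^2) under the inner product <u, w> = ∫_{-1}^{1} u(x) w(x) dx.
g(x) = -3*x^2 + 14*x/5 + 1

The best approximation g ∈ W is the orthogonal projection of f onto W. Writing g = a_0 + a_1 x + a_2 x^2, the coefficients solve the normal equations G · a = b where
  G_{ij} = <φ_i, φ_j> and b_i = <f, φ_i>, with φ_0 = 1, φ_1 = x, φ_2 = x^2.
G =
  [2, 0, 2/3]
  [0, 2/3, 0]
  [2/3, 0, 2/5],
b = (0, 28/15, -8/15).
Solving gives a_0 = 1, a_1 = 14/5, a_2 = -3, so
  g(x) = -3*x^2 + 14*x/5 + 1.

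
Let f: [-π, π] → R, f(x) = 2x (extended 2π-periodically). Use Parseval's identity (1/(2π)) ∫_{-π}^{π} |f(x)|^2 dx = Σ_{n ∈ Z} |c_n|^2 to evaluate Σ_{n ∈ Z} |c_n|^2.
Σ |c_n|^2 = 4π^2/3

Expand and integrate term by term over [-π, π]:
  ∫ (2x)^2 dx = 4·(2π^3/3); ∫ 2·2·(0)·x dx = 0 (odd integrand); ∫ 0^2 dx = 0·2π.
So (1/(2π)) ∫_{-π}^{π} (2x)^2 dx = 4π^2/3 + 0 = 4π^2/3.
Parseval ⇒ Σ |c_n|^2 = 4π^2/3.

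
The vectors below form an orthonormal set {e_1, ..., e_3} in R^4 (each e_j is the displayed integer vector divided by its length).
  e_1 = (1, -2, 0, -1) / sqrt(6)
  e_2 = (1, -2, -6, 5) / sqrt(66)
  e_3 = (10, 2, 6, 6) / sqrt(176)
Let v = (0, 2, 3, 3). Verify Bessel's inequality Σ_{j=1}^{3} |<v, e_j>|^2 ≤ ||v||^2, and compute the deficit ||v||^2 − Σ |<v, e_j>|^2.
Σ |<v, e_j>|^2 = 18; ||v||^2 = 22; deficit = 4

Write each e_j = u_j / sqrt(<u_j, u_j>) where u_j is the displayed integer vector. Then <v, e_j> = <v, u_j> / sqrt(<u_j, u_j>), so |<v, e_j>|^2 = <v, u_j>^2 / <u_j, u_j>.
Coefficients: <v, e_1> = -7/sqrt(6), <v, e_2> = -7/sqrt(66), <v, e_3> = 40/sqrt(176).
Square and sum: Σ |<v, e_j>|^2 = 18.
Compute ||v||^2 = v·v = 22.
Deficit = 22 − 18 = 4 ≥ 0, confirming Bessel's inequality. (The deficit equals ||v − Σ <v,e_j> e_j||^2, the squared distance from v to span{e_j}.)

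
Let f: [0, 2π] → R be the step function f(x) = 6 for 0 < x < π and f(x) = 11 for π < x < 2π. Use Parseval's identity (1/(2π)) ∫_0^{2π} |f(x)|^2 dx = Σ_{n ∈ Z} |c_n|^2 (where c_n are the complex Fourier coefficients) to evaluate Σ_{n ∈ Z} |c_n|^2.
Σ |c_n|^2 = 157/2

Parseval equates the L^2 energy of f (normalised by 1/(2π)) with the ℓ^2 sum of its Fourier coefficients: (1/(2π)) ∫_0^{2π} |f|^2 = Σ |c_n|^2.
Compute the left side: (1/(2π)) [∫_0^π 6^2 dx + ∫_π^{2π} 11^2 dx] = (1/(2π)) · (36π + 121π) = (36 + 121)/2 = 157/2.
So Σ_{n ∈ Z} |c_n|^2 = 157/2.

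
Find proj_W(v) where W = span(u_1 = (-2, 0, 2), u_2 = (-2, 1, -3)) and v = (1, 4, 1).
proj_W(v) = (5/27, -2/27, 5/27)

Set up U = [u_1 | ... | u_2] ∈ R^(3×2). The projector onto W = col(U) is P = U (U^T U)^(-1) U^T.
Compute U^T U =
  [8, -2]
  [-2, 14],
and U^T v = (0, -1).
Solve U^T U · c = U^T v for the coefficients: c = (-1/54, -2/27). The projection is proj_W(v) = U c.
Check: (v - proj_W(v)) · u_1 = 0  (should be 0).
Check: (v - proj_W(v)) · u_2 = 0  (should be 0).
Result: proj_W(v) = (5/27, -2/27, 5/27).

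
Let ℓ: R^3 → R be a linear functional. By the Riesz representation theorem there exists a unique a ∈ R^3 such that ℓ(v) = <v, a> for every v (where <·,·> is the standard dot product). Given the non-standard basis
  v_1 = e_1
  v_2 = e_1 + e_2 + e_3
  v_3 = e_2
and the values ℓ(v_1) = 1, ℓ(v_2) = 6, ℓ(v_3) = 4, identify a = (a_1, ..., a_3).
a = (1, 4, 1)

Write a = (a_1, ..., a_3) in the standard basis. For each basis vector v_i, ℓ(v_i) = <v_i, a> is a linear equation in the a_j's. Collect the n equations into a matrix system V a = ℓ, where row i of V is v_i (expressed in the standard basis). Since V is invertible (lower-triangular with 1s on the diagonal, up to permutation), solve by back-substitution:
  V =
[[1, 0, 0],
 [1, 1, 1],
 [0, 1, 0]]
  V a = (1, 6, 4)
Solving gives a = (1, 4, 1).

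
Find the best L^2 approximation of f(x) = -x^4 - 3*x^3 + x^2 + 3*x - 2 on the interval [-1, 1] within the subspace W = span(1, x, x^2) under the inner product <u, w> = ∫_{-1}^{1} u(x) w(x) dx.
g(x) = x^2/7 + 6*x/5 - 67/35

The best approximation g ∈ W is the orthogonal projection of f onto W. Writing g = a_0 + a_1 x + a_2 x^2, the coefficients solve the normal equations G · a = b where
  G_{ij} = <φ_i, φ_j> and b_i = <f, φ_i>, with φ_0 = 1, φ_1 = x, φ_2 = x^2.
G =
  [2, 0, 2/3]
  [0, 2/3, 0]
  [2/3, 0, 2/5],
b = (-56/15, 4/5, -128/105).
Solving gives a_0 = -67/35, a_1 = 6/5, a_2 = 1/7, so
  g(x) = x^2/7 + 6*x/5 - 67/35.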